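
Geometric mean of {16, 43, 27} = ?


Product = 16 × 43 × 27 = 18576
GM = 18576^(1/3) = 26.4840

GM = 26.4840


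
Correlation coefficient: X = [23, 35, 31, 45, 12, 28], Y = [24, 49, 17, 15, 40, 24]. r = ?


Mean X = 29.0000, Mean Y = 28.1667
SD X = 10.181683, SD Y = 12.293856
Cov = -46.666667
r = -46.666667/(10.181683*12.293856) = -0.3728

r = -0.3728


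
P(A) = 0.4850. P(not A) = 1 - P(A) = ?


P(not A) = 1 - 0.4850 = 0.5150

P(not A) = 0.5150


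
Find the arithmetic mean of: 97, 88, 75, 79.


Sum = 97 + 88 + 75 + 79 = 339
n = 4
Mean = 339/4 = 84.7500

Mean = 84.7500


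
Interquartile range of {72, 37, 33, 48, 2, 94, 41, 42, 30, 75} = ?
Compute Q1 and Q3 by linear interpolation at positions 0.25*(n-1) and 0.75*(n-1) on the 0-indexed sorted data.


Sorted: 2, 30, 33, 37, 41, 42, 48, 72, 75, 94
Q1 (25th %ile) = 34.0000
Q3 (75th %ile) = 66.0000
IQR = 66.0000 - 34.0000 = 32.0000

IQR = 32.0000


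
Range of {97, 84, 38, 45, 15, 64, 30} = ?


Max = 97, Min = 15
Range = 97 - 15 = 82

Range = 82


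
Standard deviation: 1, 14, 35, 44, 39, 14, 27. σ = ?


Mean = 24.8571
Variance = 211.2653
SD = sqrt(211.2653) = 14.5350

SD = 14.5350


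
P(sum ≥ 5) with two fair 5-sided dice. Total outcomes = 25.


Total outcomes = 5×5 = 25
Favorable (sum ≥ 5): 19
P = 19/25 = 0.7600

P = 0.7600


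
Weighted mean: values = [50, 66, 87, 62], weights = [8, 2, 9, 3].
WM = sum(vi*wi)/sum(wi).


Numerator = 50*8 + 66*2 + 87*9 + 62*3 = 1501
Denominator = 8 + 2 + 9 + 3 = 22
WM = 1501/22 = 68.2273

WM = 68.2273


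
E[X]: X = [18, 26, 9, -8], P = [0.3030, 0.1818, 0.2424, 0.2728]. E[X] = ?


E[X] = 18*0.3030 + 26*0.1818 + 9*0.2424 - 8*0.2728
= 5.4540 + 4.7268 + 2.1816 - 2.1824
= 10.1800

E[X] = 10.1800


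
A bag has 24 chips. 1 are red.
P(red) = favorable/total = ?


P = 1/24 = 0.0417

P = 0.0417


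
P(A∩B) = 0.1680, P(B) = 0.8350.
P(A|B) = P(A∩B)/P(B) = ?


P(A|B) = 0.1680/0.8350 = 0.2012

P(A|B) = 0.2012


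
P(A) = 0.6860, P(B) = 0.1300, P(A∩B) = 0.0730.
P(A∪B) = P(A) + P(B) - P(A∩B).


P(A∪B) = 0.6860 + 0.1300 - 0.0730
= 0.8160 - 0.0730
= 0.7430

P(A∪B) = 0.7430


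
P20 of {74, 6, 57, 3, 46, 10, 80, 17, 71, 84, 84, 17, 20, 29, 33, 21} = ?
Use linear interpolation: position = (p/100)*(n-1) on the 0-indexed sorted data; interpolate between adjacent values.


Sorted: 3, 6, 10, 17, 17, 20, 21, 29, 33, 46, 57, 71, 74, 80, 84, 84
n = 16
Index = 20/100 * 15 = 3.0000
Lower = data[3] = 17, Upper = data[4] = 17
P20 = 17 + 0*(0) = 17.0000

P20 = 17.0000


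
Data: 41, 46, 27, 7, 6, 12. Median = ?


Sorted: 6, 7, 12, 27, 41, 46
n = 6 (even)
Middle values: 12 and 27
Median = (12+27)/2 = 19.5000

Median = 19.5000


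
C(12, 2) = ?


C(12,2) = 12!/(2! × 10!)
= 479001600/(2 × 3628800)
= 66

C(12,2) = 66


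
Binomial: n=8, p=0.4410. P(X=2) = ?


C(8,2) = 28
p^2 = 0.194481
(1-p)^6 = 0.030512
P = 28 * 0.194481 * 0.030512 = 0.1662

P(X=2) = 0.1662


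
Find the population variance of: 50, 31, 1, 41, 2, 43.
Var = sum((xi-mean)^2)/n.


Mean = 28.0000
Squared deviations: 484.0000, 9.0000, 729.0000, 169.0000, 676.0000, 225.0000
Sum = 2292.0000
Variance = 2292.0000/6 = 382.0000

Variance = 382.0000


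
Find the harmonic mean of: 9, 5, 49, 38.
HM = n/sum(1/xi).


Sum of reciprocals = 1/9 + 1/5 + 1/49 + 1/38 = 0.357835
HM = 4/0.357835 = 11.1783

HM = 11.1783


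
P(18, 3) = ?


P(18,3) = 18!/15!
= 6402373705728000/1307674368000
= 4896

P(18,3) = 4896


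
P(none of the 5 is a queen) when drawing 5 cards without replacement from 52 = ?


P(no queens) = (48/52) × (47/51) × (46/50) × (45/49) × (44/48)
= 0.6588

P = 0.6588


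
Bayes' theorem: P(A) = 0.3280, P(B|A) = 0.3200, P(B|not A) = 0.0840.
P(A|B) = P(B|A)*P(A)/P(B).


P(B) = P(B|A)*P(A) + P(B|A')*P(A')
= 0.3200*0.3280 + 0.0840*0.6720
= 0.104960 + 0.056448 = 0.161408
P(A|B) = 0.104960/0.161408 = 0.6503

P(A|B) = 0.6503


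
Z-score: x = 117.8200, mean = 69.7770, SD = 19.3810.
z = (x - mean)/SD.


z = (117.8200 - 69.7770)/19.3810
= 48.0430/19.3810
= 2.4789

z = 2.4789


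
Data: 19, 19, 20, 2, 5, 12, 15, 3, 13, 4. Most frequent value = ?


Frequencies: 2:1, 3:1, 4:1, 5:1, 12:1, 13:1, 15:1, 19:2, 20:1
Max frequency = 2
Mode = 19

Mode = 19


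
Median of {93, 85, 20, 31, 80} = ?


Sorted: 20, 31, 80, 85, 93
n = 5 (odd)
Middle value = 80

Median = 80


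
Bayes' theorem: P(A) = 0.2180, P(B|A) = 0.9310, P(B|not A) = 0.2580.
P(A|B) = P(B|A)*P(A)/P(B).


P(B) = P(B|A)*P(A) + P(B|A')*P(A')
= 0.9310*0.2180 + 0.2580*0.7820
= 0.202958 + 0.201756 = 0.404714
P(A|B) = 0.202958/0.404714 = 0.5015

P(A|B) = 0.5015


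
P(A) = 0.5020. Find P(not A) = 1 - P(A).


P(not A) = 1 - 0.5020 = 0.4980

P(not A) = 0.4980


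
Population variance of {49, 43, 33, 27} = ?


Mean = 38.0000
Squared deviations: 121.0000, 25.0000, 25.0000, 121.0000
Sum = 292.0000
Variance = 292.0000/4 = 73.0000

Variance = 73.0000


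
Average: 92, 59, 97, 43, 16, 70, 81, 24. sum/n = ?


Sum = 92 + 59 + 97 + 43 + 16 + 70 + 81 + 24 = 482
n = 8
Mean = 482/8 = 60.2500

Mean = 60.2500


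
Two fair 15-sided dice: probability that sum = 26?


Total outcomes = 15×15 = 225
Favorable (sum = 26): 5
P = 5/225 = 0.0222

P = 0.0222


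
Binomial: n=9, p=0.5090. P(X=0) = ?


C(9,0) = 1
p^0 = 1.000000
(1-p)^9 = 0.001659
P = 1 * 1.000000 * 0.001659 = 0.0017

P(X=0) = 0.0017


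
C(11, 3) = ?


C(11,3) = 11!/(3! × 8!)
= 39916800/(6 × 40320)
= 165

C(11,3) = 165


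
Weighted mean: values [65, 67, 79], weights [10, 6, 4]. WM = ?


Numerator = 65*10 + 67*6 + 79*4 = 1368
Denominator = 10 + 6 + 4 = 20
WM = 1368/20 = 68.4000

WM = 68.4000


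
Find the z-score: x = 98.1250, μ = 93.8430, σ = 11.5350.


z = (98.1250 - 93.8430)/11.5350
= 4.2820/11.5350
= 0.3712

z = 0.3712


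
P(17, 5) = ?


P(17,5) = 17!/12!
= 355687428096000/479001600
= 742560

P(17,5) = 742560


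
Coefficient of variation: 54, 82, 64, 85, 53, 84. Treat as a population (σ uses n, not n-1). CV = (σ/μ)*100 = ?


Mean = 70.3333
SD = 13.8163
CV = (13.8163/70.3333)*100 = 19.6440%

CV = 19.6440%


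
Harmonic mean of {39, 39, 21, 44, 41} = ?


Sum of reciprocals = 1/39 + 1/39 + 1/21 + 1/44 + 1/41 = 0.146019
HM = 5/0.146019 = 34.2422

HM = 34.2422


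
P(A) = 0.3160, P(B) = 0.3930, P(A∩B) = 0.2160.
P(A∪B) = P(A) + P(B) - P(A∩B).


P(A∪B) = 0.3160 + 0.3930 - 0.2160
= 0.7090 - 0.2160
= 0.4930

P(A∪B) = 0.4930


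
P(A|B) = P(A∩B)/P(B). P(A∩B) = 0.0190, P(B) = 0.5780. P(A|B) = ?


P(A|B) = 0.0190/0.5780 = 0.0329

P(A|B) = 0.0329


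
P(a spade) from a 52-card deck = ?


13 spades in 52 cards
P = 13/52 = 0.2500

P = 0.2500


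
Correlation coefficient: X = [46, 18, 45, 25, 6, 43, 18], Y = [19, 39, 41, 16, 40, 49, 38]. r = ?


Mean X = 28.7143, Mean Y = 34.5714
SD X = 14.771733, SD Y = 11.324526
Cov = -13.836735
r = -13.836735/(14.771733*11.324526) = -0.0827

r = -0.0827


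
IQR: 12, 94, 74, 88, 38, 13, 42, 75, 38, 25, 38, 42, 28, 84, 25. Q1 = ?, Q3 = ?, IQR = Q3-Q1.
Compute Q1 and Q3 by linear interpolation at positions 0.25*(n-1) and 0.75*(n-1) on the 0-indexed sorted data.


Sorted: 12, 13, 25, 25, 28, 38, 38, 38, 42, 42, 74, 75, 84, 88, 94
Q1 (25th %ile) = 26.5000
Q3 (75th %ile) = 74.5000
IQR = 74.5000 - 26.5000 = 48.0000

IQR = 48.0000


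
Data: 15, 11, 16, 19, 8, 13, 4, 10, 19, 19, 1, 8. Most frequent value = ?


Frequencies: 1:1, 4:1, 8:2, 10:1, 11:1, 13:1, 15:1, 16:1, 19:3
Max frequency = 3
Mode = 19

Mode = 19


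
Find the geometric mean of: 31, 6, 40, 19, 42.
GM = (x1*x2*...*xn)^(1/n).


Product = 31 × 6 × 40 × 19 × 42 = 5937120
GM = 5937120^(1/5) = 22.6316

GM = 22.6316


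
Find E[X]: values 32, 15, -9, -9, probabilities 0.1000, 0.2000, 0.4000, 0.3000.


E[X] = 32*0.1000 + 15*0.2000 - 9*0.4000 - 9*0.3000
= 3.2000 + 3.0000 - 3.6000 - 2.7000
= -0.1000

E[X] = -0.1000


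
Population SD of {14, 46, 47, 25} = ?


Mean = 33.0000
Variance = 197.5000
SD = sqrt(197.5000) = 14.0535

SD = 14.0535


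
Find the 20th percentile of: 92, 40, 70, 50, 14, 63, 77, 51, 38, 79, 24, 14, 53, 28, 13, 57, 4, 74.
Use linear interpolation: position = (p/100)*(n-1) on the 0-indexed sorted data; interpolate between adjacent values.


Sorted: 4, 13, 14, 14, 24, 28, 38, 40, 50, 51, 53, 57, 63, 70, 74, 77, 79, 92
n = 18
Index = 20/100 * 17 = 3.4000
Lower = data[3] = 14, Upper = data[4] = 24
P20 = 14 + 0.4000*(10) = 18.0000

P20 = 18.0000


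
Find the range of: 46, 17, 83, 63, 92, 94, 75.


Max = 94, Min = 17
Range = 94 - 17 = 77

Range = 77


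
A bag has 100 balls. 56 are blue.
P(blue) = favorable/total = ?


P = 56/100 = 0.5600

P = 0.5600


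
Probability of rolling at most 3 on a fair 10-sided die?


Favorable outcomes (roll ≤ 3): 3
Total outcomes = 10
P = 3/10 = 0.3000

P = 0.3000


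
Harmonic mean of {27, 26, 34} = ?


Sum of reciprocals = 1/27 + 1/26 + 1/34 = 0.104910
HM = 3/0.104910 = 28.5958

HM = 28.5958


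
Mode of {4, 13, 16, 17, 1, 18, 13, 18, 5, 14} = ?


Frequencies: 1:1, 4:1, 5:1, 13:2, 14:1, 16:1, 17:1, 18:2
Max frequency = 2
Mode = 13, 18

Mode = 13, 18


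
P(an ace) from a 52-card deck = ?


4 aces in 52 cards
P = 4/52 = 0.0769

P = 0.0769


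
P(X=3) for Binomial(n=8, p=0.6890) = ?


C(8,3) = 56
p^3 = 0.327083
(1-p)^5 = 0.002909
P = 56 * 0.327083 * 0.002909 = 0.0533

P(X=3) = 0.0533


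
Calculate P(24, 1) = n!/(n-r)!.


P(24,1) = 24!/23!
= 620448401733239439360000/25852016738884976640000
= 24

P(24,1) = 24


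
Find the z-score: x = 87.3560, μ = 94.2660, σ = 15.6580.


z = (87.3560 - 94.2660)/15.6580
= -6.9100/15.6580
= -0.4413

z = -0.4413


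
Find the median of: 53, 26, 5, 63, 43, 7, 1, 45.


Sorted: 1, 5, 7, 26, 43, 45, 53, 63
n = 8 (even)
Middle values: 26 and 43
Median = (26+43)/2 = 34.5000

Median = 34.5000


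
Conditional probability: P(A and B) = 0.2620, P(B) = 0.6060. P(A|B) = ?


P(A|B) = 0.2620/0.6060 = 0.4323

P(A|B) = 0.4323


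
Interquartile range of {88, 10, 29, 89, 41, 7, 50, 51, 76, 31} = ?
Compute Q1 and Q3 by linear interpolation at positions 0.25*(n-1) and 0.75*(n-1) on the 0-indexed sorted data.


Sorted: 7, 10, 29, 31, 41, 50, 51, 76, 88, 89
Q1 (25th %ile) = 29.5000
Q3 (75th %ile) = 69.7500
IQR = 69.7500 - 29.5000 = 40.2500

IQR = 40.2500


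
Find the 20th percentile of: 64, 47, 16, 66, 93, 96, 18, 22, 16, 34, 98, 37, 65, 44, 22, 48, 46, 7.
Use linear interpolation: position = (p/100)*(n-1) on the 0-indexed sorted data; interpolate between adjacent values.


Sorted: 7, 16, 16, 18, 22, 22, 34, 37, 44, 46, 47, 48, 64, 65, 66, 93, 96, 98
n = 18
Index = 20/100 * 17 = 3.4000
Lower = data[3] = 18, Upper = data[4] = 22
P20 = 18 + 0.4000*(4) = 19.6000

P20 = 19.6000


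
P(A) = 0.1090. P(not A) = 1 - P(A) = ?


P(not A) = 1 - 0.1090 = 0.8910

P(not A) = 0.8910


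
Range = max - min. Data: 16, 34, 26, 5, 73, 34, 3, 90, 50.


Max = 90, Min = 3
Range = 90 - 3 = 87

Range = 87


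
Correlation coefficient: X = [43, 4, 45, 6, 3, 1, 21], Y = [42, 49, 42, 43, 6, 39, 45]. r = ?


Mean X = 17.5714, Mean Y = 38.0000
SD X = 17.791307, SD Y = 13.373748
Cov = 68.285714
r = 68.285714/(17.791307*13.373748) = 0.2870

r = 0.2870


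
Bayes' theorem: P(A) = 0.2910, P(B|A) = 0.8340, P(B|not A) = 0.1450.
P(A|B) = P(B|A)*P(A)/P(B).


P(B) = P(B|A)*P(A) + P(B|A')*P(A')
= 0.8340*0.2910 + 0.1450*0.7090
= 0.242694 + 0.102805 = 0.345499
P(A|B) = 0.242694/0.345499 = 0.7024

P(A|B) = 0.7024


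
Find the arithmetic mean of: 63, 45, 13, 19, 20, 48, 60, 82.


Sum = 63 + 45 + 13 + 19 + 20 + 48 + 60 + 82 = 350
n = 8
Mean = 350/8 = 43.7500

Mean = 43.7500


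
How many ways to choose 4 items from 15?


C(15,4) = 15!/(4! × 11!)
= 1307674368000/(24 × 39916800)
= 1365

C(15,4) = 1365


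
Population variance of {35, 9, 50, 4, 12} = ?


Mean = 22.0000
Squared deviations: 169.0000, 169.0000, 784.0000, 324.0000, 100.0000
Sum = 1546.0000
Variance = 1546.0000/5 = 309.2000

Variance = 309.2000


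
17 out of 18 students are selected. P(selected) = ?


P = 17/18 = 0.9444

P = 0.9444


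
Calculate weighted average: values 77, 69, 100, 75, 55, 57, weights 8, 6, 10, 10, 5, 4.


Numerator = 77*8 + 69*6 + 100*10 + 75*10 + 55*5 + 57*4 = 3283
Denominator = 8 + 6 + 10 + 10 + 5 + 4 = 43
WM = 3283/43 = 76.3488

WM = 76.3488


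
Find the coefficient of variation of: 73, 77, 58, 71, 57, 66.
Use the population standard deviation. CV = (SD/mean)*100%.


Mean = 67.0000
SD = 7.4610
CV = (7.4610/67.0000)*100 = 11.1358%

CV = 11.1358%


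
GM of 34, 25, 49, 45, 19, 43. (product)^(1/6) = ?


Product = 34 × 25 × 49 × 45 × 19 × 43 = 1531262250
GM = 1531262250^(1/6) = 33.9501

GM = 33.9501


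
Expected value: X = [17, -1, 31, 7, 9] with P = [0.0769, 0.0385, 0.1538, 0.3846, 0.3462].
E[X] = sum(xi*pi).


E[X] = 17*0.0769 - 1*0.0385 + 31*0.1538 + 7*0.3846 + 9*0.3462
= 1.3073 - 0.0385 + 4.7678 + 2.6922 + 3.1158
= 11.8446

E[X] = 11.8446


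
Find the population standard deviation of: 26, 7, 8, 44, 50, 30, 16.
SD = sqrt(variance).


Mean = 25.8571
Variance = 242.9796
SD = sqrt(242.9796) = 15.5878

SD = 15.5878


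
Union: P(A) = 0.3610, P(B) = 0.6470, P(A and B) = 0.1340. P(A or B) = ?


P(A∪B) = 0.3610 + 0.6470 - 0.1340
= 1.0080 - 0.1340
= 0.8740

P(A∪B) = 0.8740


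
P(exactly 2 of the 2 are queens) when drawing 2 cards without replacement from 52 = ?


Hypergeometric: P(X=2) = C(4,2)·C(48,0) / C(52,2)
= 6 × 1 / 1326
= 6/1326 = 0.0045

P = 0.0045


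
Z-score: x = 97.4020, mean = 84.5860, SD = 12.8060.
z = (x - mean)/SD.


z = (97.4020 - 84.5860)/12.8060
= 12.8160/12.8060
= 1.0008

z = 1.0008


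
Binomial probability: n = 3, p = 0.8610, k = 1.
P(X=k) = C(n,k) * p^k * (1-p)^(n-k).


C(3,1) = 3
p^1 = 0.861000
(1-p)^2 = 0.019321
P = 3 * 0.861000 * 0.019321 = 0.0499

P(X=1) = 0.0499


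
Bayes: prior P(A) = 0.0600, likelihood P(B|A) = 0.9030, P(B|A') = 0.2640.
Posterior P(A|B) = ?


P(B) = P(B|A)*P(A) + P(B|A')*P(A')
= 0.9030*0.0600 + 0.2640*0.9400
= 0.054180 + 0.248160 = 0.302340
P(A|B) = 0.054180/0.302340 = 0.1792

P(A|B) = 0.1792


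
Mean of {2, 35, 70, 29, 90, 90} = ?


Sum = 2 + 35 + 70 + 29 + 90 + 90 = 316
n = 6
Mean = 316/6 = 52.6667

Mean = 52.6667


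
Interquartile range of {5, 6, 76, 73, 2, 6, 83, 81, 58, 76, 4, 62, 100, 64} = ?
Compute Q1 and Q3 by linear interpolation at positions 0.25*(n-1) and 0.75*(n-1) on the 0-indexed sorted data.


Sorted: 2, 4, 5, 6, 6, 58, 62, 64, 73, 76, 76, 81, 83, 100
Q1 (25th %ile) = 6.0000
Q3 (75th %ile) = 76.0000
IQR = 76.0000 - 6.0000 = 70.0000

IQR = 70.0000


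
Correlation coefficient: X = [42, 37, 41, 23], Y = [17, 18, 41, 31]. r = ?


Mean X = 35.7500, Mean Y = 26.7500
SD X = 7.595229, SD Y = 9.908961
Cov = -12.812500
r = -12.812500/(7.595229*9.908961) = -0.1702

r = -0.1702


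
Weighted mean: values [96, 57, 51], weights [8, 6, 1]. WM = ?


Numerator = 96*8 + 57*6 + 51*1 = 1161
Denominator = 8 + 6 + 1 = 15
WM = 1161/15 = 77.4000

WM = 77.4000


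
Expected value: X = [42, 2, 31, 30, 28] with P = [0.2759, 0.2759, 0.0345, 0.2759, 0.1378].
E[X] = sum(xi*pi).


E[X] = 42*0.2759 + 2*0.2759 + 31*0.0345 + 30*0.2759 + 28*0.1378
= 11.5878 + 0.5518 + 1.0695 + 8.2770 + 3.8584
= 25.3445

E[X] = 25.3445


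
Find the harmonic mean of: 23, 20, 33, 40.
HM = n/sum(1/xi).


Sum of reciprocals = 1/23 + 1/20 + 1/33 + 1/40 = 0.148781
HM = 4/0.148781 = 26.8851

HM = 26.8851


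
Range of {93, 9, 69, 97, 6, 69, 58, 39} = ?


Max = 97, Min = 6
Range = 97 - 6 = 91

Range = 91


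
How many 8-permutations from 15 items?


P(15,8) = 15!/7!
= 1307674368000/5040
= 259459200

P(15,8) = 259459200


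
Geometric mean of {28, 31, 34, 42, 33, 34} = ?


Product = 28 × 31 × 34 × 42 × 33 × 34 = 1390723488
GM = 1390723488^(1/6) = 33.4098

GM = 33.4098


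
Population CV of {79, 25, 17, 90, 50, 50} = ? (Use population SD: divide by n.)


Mean = 51.8333
SD = 26.2515
CV = (26.2515/51.8333)*100 = 50.6459%

CV = 50.6459%


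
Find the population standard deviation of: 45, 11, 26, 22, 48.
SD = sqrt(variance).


Mean = 30.4000
Variance = 197.8400
SD = sqrt(197.8400) = 14.0656

SD = 14.0656


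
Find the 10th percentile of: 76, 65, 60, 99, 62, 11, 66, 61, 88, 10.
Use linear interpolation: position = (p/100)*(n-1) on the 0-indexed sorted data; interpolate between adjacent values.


Sorted: 10, 11, 60, 61, 62, 65, 66, 76, 88, 99
n = 10
Index = 10/100 * 9 = 0.9000
Lower = data[0] = 10, Upper = data[1] = 11
P10 = 10 + 0.9000*(1) = 10.9000

P10 = 10.9000


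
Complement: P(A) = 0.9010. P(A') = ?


P(not A) = 1 - 0.9010 = 0.0990

P(not A) = 0.0990


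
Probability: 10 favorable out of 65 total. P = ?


P = 10/65 = 0.1538

P = 0.1538


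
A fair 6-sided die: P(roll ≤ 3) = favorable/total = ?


Favorable outcomes (roll ≤ 3): 3
Total outcomes = 6
P = 3/6 = 0.5000

P = 0.5000


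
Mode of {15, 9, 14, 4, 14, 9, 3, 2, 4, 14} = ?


Frequencies: 2:1, 3:1, 4:2, 9:2, 14:3, 15:1
Max frequency = 3
Mode = 14

Mode = 14


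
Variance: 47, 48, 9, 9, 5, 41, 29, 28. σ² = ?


Mean = 27.0000
Squared deviations: 400.0000, 441.0000, 324.0000, 324.0000, 484.0000, 196.0000, 4.0000, 1.0000
Sum = 2174.0000
Variance = 2174.0000/8 = 271.7500

Variance = 271.7500


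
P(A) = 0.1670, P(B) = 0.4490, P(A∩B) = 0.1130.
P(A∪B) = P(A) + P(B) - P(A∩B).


P(A∪B) = 0.1670 + 0.4490 - 0.1130
= 0.6160 - 0.1130
= 0.5030

P(A∪B) = 0.5030


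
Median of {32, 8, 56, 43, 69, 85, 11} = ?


Sorted: 8, 11, 32, 43, 56, 69, 85
n = 7 (odd)
Middle value = 43

Median = 43


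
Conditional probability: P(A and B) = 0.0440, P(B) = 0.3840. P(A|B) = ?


P(A|B) = 0.0440/0.3840 = 0.1146

P(A|B) = 0.1146


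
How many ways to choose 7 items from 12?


C(12,7) = 12!/(7! × 5!)
= 479001600/(5040 × 120)
= 792

C(12,7) = 792


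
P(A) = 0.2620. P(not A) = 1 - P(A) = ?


P(not A) = 1 - 0.2620 = 0.7380

P(not A) = 0.7380


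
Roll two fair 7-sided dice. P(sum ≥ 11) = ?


Total outcomes = 7×7 = 49
Favorable (sum ≥ 11): 10
P = 10/49 = 0.2041

P = 0.2041


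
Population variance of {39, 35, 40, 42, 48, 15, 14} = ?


Mean = 33.2857
Squared deviations: 32.6531, 2.9388, 45.0816, 75.9388, 216.5102, 334.3673, 371.9388
Sum = 1079.4286
Variance = 1079.4286/7 = 154.2041

Variance = 154.2041


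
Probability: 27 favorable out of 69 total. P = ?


P = 27/69 = 0.3913

P = 0.3913


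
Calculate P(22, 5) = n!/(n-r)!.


P(22,5) = 22!/17!
= 1124000727777607680000/355687428096000
= 3160080

P(22,5) = 3160080


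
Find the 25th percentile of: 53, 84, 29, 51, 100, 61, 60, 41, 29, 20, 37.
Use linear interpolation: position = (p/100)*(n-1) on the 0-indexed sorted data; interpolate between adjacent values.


Sorted: 20, 29, 29, 37, 41, 51, 53, 60, 61, 84, 100
n = 11
Index = 25/100 * 10 = 2.5000
Lower = data[2] = 29, Upper = data[3] = 37
P25 = 29 + 0.5000*(8) = 33.0000

P25 = 33.0000


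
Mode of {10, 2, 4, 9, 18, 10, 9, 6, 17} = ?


Frequencies: 2:1, 4:1, 6:1, 9:2, 10:2, 17:1, 18:1
Max frequency = 2
Mode = 9, 10

Mode = 9, 10


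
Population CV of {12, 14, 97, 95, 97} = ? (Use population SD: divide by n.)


Mean = 63.0000
SD = 40.8363
CV = (40.8363/63.0000)*100 = 64.8195%

CV = 64.8195%


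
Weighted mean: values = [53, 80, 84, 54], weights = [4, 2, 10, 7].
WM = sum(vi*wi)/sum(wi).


Numerator = 53*4 + 80*2 + 84*10 + 54*7 = 1590
Denominator = 4 + 2 + 10 + 7 = 23
WM = 1590/23 = 69.1304

WM = 69.1304


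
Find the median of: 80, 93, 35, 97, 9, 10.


Sorted: 9, 10, 35, 80, 93, 97
n = 6 (even)
Middle values: 35 and 80
Median = (35+80)/2 = 57.5000

Median = 57.5000


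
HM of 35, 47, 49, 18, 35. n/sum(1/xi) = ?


Sum of reciprocals = 1/35 + 1/47 + 1/49 + 1/18 + 1/35 = 0.154383
HM = 5/0.154383 = 32.3869

HM = 32.3869


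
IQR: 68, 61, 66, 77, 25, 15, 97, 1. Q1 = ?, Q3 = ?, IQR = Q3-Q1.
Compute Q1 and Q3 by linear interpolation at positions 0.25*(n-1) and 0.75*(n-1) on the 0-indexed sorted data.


Sorted: 1, 15, 25, 61, 66, 68, 77, 97
Q1 (25th %ile) = 22.5000
Q3 (75th %ile) = 70.2500
IQR = 70.2500 - 22.5000 = 47.7500

IQR = 47.7500


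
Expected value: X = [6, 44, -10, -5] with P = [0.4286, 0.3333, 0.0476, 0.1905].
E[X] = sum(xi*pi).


E[X] = 6*0.4286 + 44*0.3333 - 10*0.0476 - 5*0.1905
= 2.5716 + 14.6652 - 0.4760 - 0.9525
= 15.8083

E[X] = 15.8083


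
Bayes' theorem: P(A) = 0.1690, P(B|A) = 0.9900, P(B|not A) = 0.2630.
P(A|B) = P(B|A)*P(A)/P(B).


P(B) = P(B|A)*P(A) + P(B|A')*P(A')
= 0.9900*0.1690 + 0.2630*0.8310
= 0.167310 + 0.218553 = 0.385863
P(A|B) = 0.167310/0.385863 = 0.4336

P(A|B) = 0.4336


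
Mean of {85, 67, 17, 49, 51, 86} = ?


Sum = 85 + 67 + 17 + 49 + 51 + 86 = 355
n = 6
Mean = 355/6 = 59.1667

Mean = 59.1667


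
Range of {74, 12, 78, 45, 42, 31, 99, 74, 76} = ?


Max = 99, Min = 12
Range = 99 - 12 = 87

Range = 87


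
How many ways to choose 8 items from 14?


C(14,8) = 14!/(8! × 6!)
= 87178291200/(40320 × 720)
= 3003

C(14,8) = 3003


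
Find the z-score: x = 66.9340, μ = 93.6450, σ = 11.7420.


z = (66.9340 - 93.6450)/11.7420
= -26.7110/11.7420
= -2.2748

z = -2.2748


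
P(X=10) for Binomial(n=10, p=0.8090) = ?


C(10,10) = 1
p^10 = 0.120084
(1-p)^0 = 1.000000
P = 1 * 0.120084 * 1.000000 = 0.1201

P(X=10) = 0.1201


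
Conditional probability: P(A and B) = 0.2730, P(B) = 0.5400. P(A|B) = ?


P(A|B) = 0.2730/0.5400 = 0.5056

P(A|B) = 0.5056


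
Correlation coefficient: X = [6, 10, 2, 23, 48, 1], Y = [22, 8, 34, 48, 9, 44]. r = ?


Mean X = 15.0000, Mean Y = 27.5000
SD X = 16.451950, SD Y = 15.745370
Cov = -102.500000
r = -102.500000/(16.451950*15.745370) = -0.3957

r = -0.3957


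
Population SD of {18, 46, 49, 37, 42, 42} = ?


Mean = 39.0000
Variance = 102.0000
SD = sqrt(102.0000) = 10.0995

SD = 10.0995


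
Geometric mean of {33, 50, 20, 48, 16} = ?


Product = 33 × 50 × 20 × 48 × 16 = 25344000
GM = 25344000^(1/5) = 30.2535

GM = 30.2535


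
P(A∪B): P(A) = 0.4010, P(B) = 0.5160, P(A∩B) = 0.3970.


P(A∪B) = 0.4010 + 0.5160 - 0.3970
= 0.9170 - 0.3970
= 0.5200

P(A∪B) = 0.5200


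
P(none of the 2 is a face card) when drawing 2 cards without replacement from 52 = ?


P(no face cards) = (40/52) × (39/51)
= 0.5882

P = 0.5882


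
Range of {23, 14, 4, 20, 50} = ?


Max = 50, Min = 4
Range = 50 - 4 = 46

Range = 46


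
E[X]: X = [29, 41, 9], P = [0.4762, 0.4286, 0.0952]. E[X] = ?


E[X] = 29*0.4762 + 41*0.4286 + 9*0.0952
= 13.8098 + 17.5726 + 0.8568
= 32.2392

E[X] = 32.2392


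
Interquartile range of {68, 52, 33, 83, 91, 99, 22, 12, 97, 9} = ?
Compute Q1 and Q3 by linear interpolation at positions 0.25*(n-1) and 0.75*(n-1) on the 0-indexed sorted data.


Sorted: 9, 12, 22, 33, 52, 68, 83, 91, 97, 99
Q1 (25th %ile) = 24.7500
Q3 (75th %ile) = 89.0000
IQR = 89.0000 - 24.7500 = 64.2500

IQR = 64.2500


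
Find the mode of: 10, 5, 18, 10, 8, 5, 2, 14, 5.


Frequencies: 2:1, 5:3, 8:1, 10:2, 14:1, 18:1
Max frequency = 3
Mode = 5

Mode = 5


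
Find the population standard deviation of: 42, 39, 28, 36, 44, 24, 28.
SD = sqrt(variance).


Mean = 34.4286
Variance = 51.9592
SD = sqrt(51.9592) = 7.2083

SD = 7.2083


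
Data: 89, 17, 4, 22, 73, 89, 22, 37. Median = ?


Sorted: 4, 17, 22, 22, 37, 73, 89, 89
n = 8 (even)
Middle values: 22 and 37
Median = (22+37)/2 = 29.5000

Median = 29.5000


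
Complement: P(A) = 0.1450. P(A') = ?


P(not A) = 1 - 0.1450 = 0.8550

P(not A) = 0.8550


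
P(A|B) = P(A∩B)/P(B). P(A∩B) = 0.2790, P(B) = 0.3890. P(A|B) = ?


P(A|B) = 0.2790/0.3890 = 0.7172

P(A|B) = 0.7172


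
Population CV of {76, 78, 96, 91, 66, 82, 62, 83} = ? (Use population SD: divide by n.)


Mean = 79.2500
SD = 10.7558
CV = (10.7558/79.2500)*100 = 13.5720%

CV = 13.5720%


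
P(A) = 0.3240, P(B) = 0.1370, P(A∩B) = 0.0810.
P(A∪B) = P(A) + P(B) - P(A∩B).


P(A∪B) = 0.3240 + 0.1370 - 0.0810
= 0.4610 - 0.0810
= 0.3800

P(A∪B) = 0.3800


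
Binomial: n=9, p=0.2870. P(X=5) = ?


C(9,5) = 126
p^5 = 0.001947
(1-p)^4 = 0.258439
P = 126 * 0.001947 * 0.258439 = 0.0634

P(X=5) = 0.0634


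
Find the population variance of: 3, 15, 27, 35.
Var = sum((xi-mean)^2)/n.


Mean = 20.0000
Squared deviations: 289.0000, 25.0000, 49.0000, 225.0000
Sum = 588.0000
Variance = 588.0000/4 = 147.0000

Variance = 147.0000


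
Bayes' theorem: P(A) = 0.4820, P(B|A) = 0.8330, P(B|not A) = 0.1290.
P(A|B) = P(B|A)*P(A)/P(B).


P(B) = P(B|A)*P(A) + P(B|A')*P(A')
= 0.8330*0.4820 + 0.1290*0.5180
= 0.401506 + 0.066822 = 0.468328
P(A|B) = 0.401506/0.468328 = 0.8573

P(A|B) = 0.8573


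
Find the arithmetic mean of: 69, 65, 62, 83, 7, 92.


Sum = 69 + 65 + 62 + 83 + 7 + 92 = 378
n = 6
Mean = 378/6 = 63.0000

Mean = 63.0000


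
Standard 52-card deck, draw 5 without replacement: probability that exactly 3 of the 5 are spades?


Hypergeometric: P(X=3) = C(13,3)·C(39,2) / C(52,5)
= 286 × 741 / 2598960
= 211926/2598960 = 0.0815

P = 0.0815


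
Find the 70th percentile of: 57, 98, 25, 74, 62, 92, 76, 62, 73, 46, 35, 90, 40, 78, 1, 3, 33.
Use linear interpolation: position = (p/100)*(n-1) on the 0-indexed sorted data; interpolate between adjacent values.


Sorted: 1, 3, 25, 33, 35, 40, 46, 57, 62, 62, 73, 74, 76, 78, 90, 92, 98
n = 17
Index = 70/100 * 16 = 11.2000
Lower = data[11] = 74, Upper = data[12] = 76
P70 = 74 + 0.2000*(2) = 74.4000

P70 = 74.4000


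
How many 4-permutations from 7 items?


P(7,4) = 7!/3!
= 5040/6
= 840

P(7,4) = 840


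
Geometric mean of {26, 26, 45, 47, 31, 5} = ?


Product = 26 × 26 × 45 × 47 × 31 × 5 = 221609700
GM = 221609700^(1/6) = 24.5998

GM = 24.5998


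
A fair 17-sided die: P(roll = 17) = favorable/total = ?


Favorable outcomes (roll = 17): 1
Total outcomes = 17
P = 1/17 = 0.0588

P = 0.0588


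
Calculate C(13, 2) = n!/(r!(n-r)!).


C(13,2) = 13!/(2! × 11!)
= 6227020800/(2 × 39916800)
= 78

C(13,2) = 78


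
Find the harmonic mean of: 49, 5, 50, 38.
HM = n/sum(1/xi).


Sum of reciprocals = 1/49 + 1/5 + 1/50 + 1/38 = 0.266724
HM = 4/0.266724 = 14.9968

HM = 14.9968


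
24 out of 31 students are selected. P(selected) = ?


P = 24/31 = 0.7742

P = 0.7742


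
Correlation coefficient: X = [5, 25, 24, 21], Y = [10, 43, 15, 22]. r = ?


Mean X = 18.7500, Mean Y = 22.5000
SD X = 8.073878, SD Y = 12.579746
Cov = 64.875000
r = 64.875000/(8.073878*12.579746) = 0.6387

r = 0.6387


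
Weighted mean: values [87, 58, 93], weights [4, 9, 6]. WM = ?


Numerator = 87*4 + 58*9 + 93*6 = 1428
Denominator = 4 + 9 + 6 = 19
WM = 1428/19 = 75.1579

WM = 75.1579


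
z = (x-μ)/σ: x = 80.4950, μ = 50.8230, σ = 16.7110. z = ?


z = (80.4950 - 50.8230)/16.7110
= 29.6720/16.7110
= 1.7756

z = 1.7756


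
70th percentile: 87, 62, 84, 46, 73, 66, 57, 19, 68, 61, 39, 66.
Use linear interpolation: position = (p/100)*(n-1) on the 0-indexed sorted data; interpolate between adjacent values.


Sorted: 19, 39, 46, 57, 61, 62, 66, 66, 68, 73, 84, 87
n = 12
Index = 70/100 * 11 = 7.7000
Lower = data[7] = 66, Upper = data[8] = 68
P70 = 66 + 0.7000*(2) = 67.4000

P70 = 67.4000


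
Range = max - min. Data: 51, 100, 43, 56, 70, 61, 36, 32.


Max = 100, Min = 32
Range = 100 - 32 = 68

Range = 68


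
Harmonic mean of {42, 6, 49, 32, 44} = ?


Sum of reciprocals = 1/42 + 1/6 + 1/49 + 1/32 + 1/44 = 0.264862
HM = 5/0.264862 = 18.8778

HM = 18.8778


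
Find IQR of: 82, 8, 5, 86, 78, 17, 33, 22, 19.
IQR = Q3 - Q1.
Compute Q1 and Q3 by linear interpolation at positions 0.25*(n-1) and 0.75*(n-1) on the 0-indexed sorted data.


Sorted: 5, 8, 17, 19, 22, 33, 78, 82, 86
Q1 (25th %ile) = 17.0000
Q3 (75th %ile) = 78.0000
IQR = 78.0000 - 17.0000 = 61.0000

IQR = 61.0000


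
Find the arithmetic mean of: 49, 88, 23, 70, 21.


Sum = 49 + 88 + 23 + 70 + 21 = 251
n = 5
Mean = 251/5 = 50.2000

Mean = 50.2000


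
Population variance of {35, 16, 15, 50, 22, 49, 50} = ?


Mean = 33.8571
Squared deviations: 1.3061, 318.8776, 355.5918, 260.5918, 140.5918, 229.3061, 260.5918
Sum = 1566.8571
Variance = 1566.8571/7 = 223.8367

Variance = 223.8367


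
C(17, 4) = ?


C(17,4) = 17!/(4! × 13!)
= 355687428096000/(24 × 6227020800)
= 2380

C(17,4) = 2380


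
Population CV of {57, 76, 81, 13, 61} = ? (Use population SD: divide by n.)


Mean = 57.6000
SD = 24.0300
CV = (24.0300/57.6000)*100 = 41.7187%

CV = 41.7187%


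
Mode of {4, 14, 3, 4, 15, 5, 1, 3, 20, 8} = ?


Frequencies: 1:1, 3:2, 4:2, 5:1, 8:1, 14:1, 15:1, 20:1
Max frequency = 2
Mode = 3, 4

Mode = 3, 4


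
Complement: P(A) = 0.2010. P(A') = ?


P(not A) = 1 - 0.2010 = 0.7990

P(not A) = 0.7990


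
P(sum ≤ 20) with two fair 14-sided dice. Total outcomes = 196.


Total outcomes = 14×14 = 196
Favorable (sum ≤ 20): 160
P = 160/196 = 0.8163

P = 0.8163


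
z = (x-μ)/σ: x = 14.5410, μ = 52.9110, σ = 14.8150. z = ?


z = (14.5410 - 52.9110)/14.8150
= -38.3700/14.8150
= -2.5899

z = -2.5899


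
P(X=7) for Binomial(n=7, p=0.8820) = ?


C(7,7) = 1
p^7 = 0.415222
(1-p)^0 = 1.000000
P = 1 * 0.415222 * 1.000000 = 0.4152

P(X=7) = 0.4152


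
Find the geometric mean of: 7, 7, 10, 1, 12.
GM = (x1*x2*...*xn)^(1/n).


Product = 7 × 7 × 10 × 1 × 12 = 5880
GM = 5880^(1/5) = 5.6738

GM = 5.6738


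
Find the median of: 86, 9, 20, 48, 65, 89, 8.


Sorted: 8, 9, 20, 48, 65, 86, 89
n = 7 (odd)
Middle value = 48

Median = 48


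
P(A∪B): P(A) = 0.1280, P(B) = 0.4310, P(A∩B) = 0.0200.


P(A∪B) = 0.1280 + 0.4310 - 0.0200
= 0.5590 - 0.0200
= 0.5390

P(A∪B) = 0.5390


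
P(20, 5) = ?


P(20,5) = 20!/15!
= 2432902008176640000/1307674368000
= 1860480

P(20,5) = 1860480


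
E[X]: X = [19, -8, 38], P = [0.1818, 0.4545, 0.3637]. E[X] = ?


E[X] = 19*0.1818 - 8*0.4545 + 38*0.3637
= 3.4542 - 3.6360 + 13.8206
= 13.6388

E[X] = 13.6388


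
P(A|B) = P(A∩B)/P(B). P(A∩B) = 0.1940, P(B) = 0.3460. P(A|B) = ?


P(A|B) = 0.1940/0.3460 = 0.5607

P(A|B) = 0.5607


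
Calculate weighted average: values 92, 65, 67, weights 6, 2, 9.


Numerator = 92*6 + 65*2 + 67*9 = 1285
Denominator = 6 + 2 + 9 = 17
WM = 1285/17 = 75.5882

WM = 75.5882


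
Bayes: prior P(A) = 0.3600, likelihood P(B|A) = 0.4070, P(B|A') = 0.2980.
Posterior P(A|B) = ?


P(B) = P(B|A)*P(A) + P(B|A')*P(A')
= 0.4070*0.3600 + 0.2980*0.6400
= 0.146520 + 0.190720 = 0.337240
P(A|B) = 0.146520/0.337240 = 0.4345

P(A|B) = 0.4345


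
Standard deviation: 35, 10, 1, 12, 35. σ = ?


Mean = 18.6000
Variance = 193.0400
SD = sqrt(193.0400) = 13.8939

SD = 13.8939


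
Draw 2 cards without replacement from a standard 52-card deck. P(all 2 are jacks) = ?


P(all jacks) = (4/52) × (3/51)
= 0.0045

P = 0.0045


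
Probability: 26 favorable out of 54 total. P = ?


P = 26/54 = 0.4815

P = 0.4815


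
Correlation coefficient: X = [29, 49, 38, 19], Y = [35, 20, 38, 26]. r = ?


Mean X = 33.7500, Mean Y = 29.7500
SD X = 11.076439, SD Y = 7.154544
Cov = -20.812500
r = -20.812500/(11.076439*7.154544) = -0.2626

r = -0.2626


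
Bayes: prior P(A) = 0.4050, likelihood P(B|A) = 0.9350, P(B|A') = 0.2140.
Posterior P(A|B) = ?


P(B) = P(B|A)*P(A) + P(B|A')*P(A')
= 0.9350*0.4050 + 0.2140*0.5950
= 0.378675 + 0.127330 = 0.506005
P(A|B) = 0.378675/0.506005 = 0.7484

P(A|B) = 0.7484


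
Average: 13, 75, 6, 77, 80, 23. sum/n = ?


Sum = 13 + 75 + 6 + 77 + 80 + 23 = 274
n = 6
Mean = 274/6 = 45.6667

Mean = 45.6667


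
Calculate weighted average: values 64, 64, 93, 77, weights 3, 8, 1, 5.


Numerator = 64*3 + 64*8 + 93*1 + 77*5 = 1182
Denominator = 3 + 8 + 1 + 5 = 17
WM = 1182/17 = 69.5294

WM = 69.5294


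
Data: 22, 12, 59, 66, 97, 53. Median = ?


Sorted: 12, 22, 53, 59, 66, 97
n = 6 (even)
Middle values: 53 and 59
Median = (53+59)/2 = 56.0000

Median = 56.0000


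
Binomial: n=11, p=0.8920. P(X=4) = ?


C(11,4) = 330
p^4 = 0.633081
(1-p)^7 = 1.713824e-07
P = 330 * 0.633081 * 1.713824e-07 = 3.5805e-05

P(X=4) = 3.5805e-05


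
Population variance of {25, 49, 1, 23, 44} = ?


Mean = 28.4000
Squared deviations: 11.5600, 424.3600, 750.7600, 29.1600, 243.3600
Sum = 1459.2000
Variance = 1459.2000/5 = 291.8400

Variance = 291.8400


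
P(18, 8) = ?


P(18,8) = 18!/10!
= 6402373705728000/3628800
= 1764322560

P(18,8) = 1764322560


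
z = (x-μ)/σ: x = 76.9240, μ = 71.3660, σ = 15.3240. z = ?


z = (76.9240 - 71.3660)/15.3240
= 5.5580/15.3240
= 0.3627

z = 0.3627


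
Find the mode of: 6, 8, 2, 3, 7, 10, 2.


Frequencies: 2:2, 3:1, 6:1, 7:1, 8:1, 10:1
Max frequency = 2
Mode = 2

Mode = 2


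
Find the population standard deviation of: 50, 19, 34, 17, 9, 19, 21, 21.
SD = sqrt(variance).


Mean = 23.7500
Variance = 139.6875
SD = sqrt(139.6875) = 11.8189

SD = 11.8189


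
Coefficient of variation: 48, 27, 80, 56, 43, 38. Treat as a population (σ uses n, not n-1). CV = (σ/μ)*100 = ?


Mean = 48.6667
SD = 16.5898
CV = (16.5898/48.6667)*100 = 34.0887%

CV = 34.0887%


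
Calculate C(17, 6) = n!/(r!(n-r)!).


C(17,6) = 17!/(6! × 11!)
= 355687428096000/(720 × 39916800)
= 12376

C(17,6) = 12376


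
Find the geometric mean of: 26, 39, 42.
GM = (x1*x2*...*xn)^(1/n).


Product = 26 × 39 × 42 = 42588
GM = 42588^(1/3) = 34.9217

GM = 34.9217


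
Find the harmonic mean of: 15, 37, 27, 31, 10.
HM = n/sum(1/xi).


Sum of reciprocals = 1/15 + 1/37 + 1/27 + 1/31 + 1/10 = 0.262989
HM = 5/0.262989 = 19.0122

HM = 19.0122


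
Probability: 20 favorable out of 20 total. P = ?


P = 20/20 = 1.0000

P = 1.0000


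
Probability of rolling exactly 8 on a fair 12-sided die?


Favorable outcomes (roll = 8): 1
Total outcomes = 12
P = 1/12 = 0.0833

P = 0.0833


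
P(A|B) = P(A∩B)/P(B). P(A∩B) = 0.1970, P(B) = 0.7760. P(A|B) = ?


P(A|B) = 0.1970/0.7760 = 0.2539

P(A|B) = 0.2539


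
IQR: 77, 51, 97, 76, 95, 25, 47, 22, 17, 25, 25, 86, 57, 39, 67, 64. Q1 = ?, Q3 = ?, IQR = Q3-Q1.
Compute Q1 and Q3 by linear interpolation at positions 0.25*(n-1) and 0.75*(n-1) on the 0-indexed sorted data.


Sorted: 17, 22, 25, 25, 25, 39, 47, 51, 57, 64, 67, 76, 77, 86, 95, 97
Q1 (25th %ile) = 25.0000
Q3 (75th %ile) = 76.2500
IQR = 76.2500 - 25.0000 = 51.2500

IQR = 51.2500


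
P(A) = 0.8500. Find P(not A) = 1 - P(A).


P(not A) = 1 - 0.8500 = 0.1500

P(not A) = 0.1500


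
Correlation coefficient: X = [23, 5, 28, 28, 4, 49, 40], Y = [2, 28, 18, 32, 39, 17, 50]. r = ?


Mean X = 25.2857, Mean Y = 26.5714
SD X = 15.415338, SD Y = 14.656614
Cov = -18.306122
r = -18.306122/(15.415338*14.656614) = -0.0810

r = -0.0810


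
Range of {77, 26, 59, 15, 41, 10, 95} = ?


Max = 95, Min = 10
Range = 95 - 10 = 85

Range = 85


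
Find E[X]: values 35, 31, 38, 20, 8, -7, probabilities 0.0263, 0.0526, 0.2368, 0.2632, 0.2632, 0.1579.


E[X] = 35*0.0263 + 31*0.0526 + 38*0.2368 + 20*0.2632 + 8*0.2632 - 7*0.1579
= 0.9205 + 1.6306 + 8.9984 + 5.2640 + 2.1056 - 1.1053
= 17.8138

E[X] = 17.8138


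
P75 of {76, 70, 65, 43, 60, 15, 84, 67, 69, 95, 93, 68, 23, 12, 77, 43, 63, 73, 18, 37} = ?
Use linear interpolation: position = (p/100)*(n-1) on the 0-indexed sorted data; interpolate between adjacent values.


Sorted: 12, 15, 18, 23, 37, 43, 43, 60, 63, 65, 67, 68, 69, 70, 73, 76, 77, 84, 93, 95
n = 20
Index = 75/100 * 19 = 14.2500
Lower = data[14] = 73, Upper = data[15] = 76
P75 = 73 + 0.2500*(3) = 73.7500

P75 = 73.7500


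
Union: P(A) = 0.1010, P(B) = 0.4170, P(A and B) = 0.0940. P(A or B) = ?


P(A∪B) = 0.1010 + 0.4170 - 0.0940
= 0.5180 - 0.0940
= 0.4240

P(A∪B) = 0.4240


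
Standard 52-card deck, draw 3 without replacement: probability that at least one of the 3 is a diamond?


P(at least one) = 1 - P(none)
P(none) = (39/52) × (38/51) × (37/50) = 0.413529
P(at least one) = 1 - 0.413529 = 0.5865

P = 0.5865


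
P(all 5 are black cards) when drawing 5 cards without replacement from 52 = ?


P(all black cards) = (26/52) × (25/51) × (24/50) × (23/49) × (22/48)
= 0.0253

P = 0.0253


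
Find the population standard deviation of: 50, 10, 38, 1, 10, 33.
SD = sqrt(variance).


Mean = 23.6667
Variance = 312.2222
SD = sqrt(312.2222) = 17.6698

SD = 17.6698


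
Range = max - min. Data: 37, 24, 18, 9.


Max = 37, Min = 9
Range = 37 - 9 = 28

Range = 28


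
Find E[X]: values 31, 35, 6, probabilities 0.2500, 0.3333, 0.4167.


E[X] = 31*0.2500 + 35*0.3333 + 6*0.4167
= 7.7500 + 11.6655 + 2.5002
= 21.9157

E[X] = 21.9157


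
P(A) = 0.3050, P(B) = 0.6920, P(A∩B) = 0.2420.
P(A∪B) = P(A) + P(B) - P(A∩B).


P(A∪B) = 0.3050 + 0.6920 - 0.2420
= 0.9970 - 0.2420
= 0.7550

P(A∪B) = 0.7550


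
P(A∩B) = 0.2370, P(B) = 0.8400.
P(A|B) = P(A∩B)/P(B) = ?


P(A|B) = 0.2370/0.8400 = 0.2821

P(A|B) = 0.2821


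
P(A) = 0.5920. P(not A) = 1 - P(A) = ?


P(not A) = 1 - 0.5920 = 0.4080

P(not A) = 0.4080


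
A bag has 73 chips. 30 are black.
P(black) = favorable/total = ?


P = 30/73 = 0.4110

P = 0.4110


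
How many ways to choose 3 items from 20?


C(20,3) = 20!/(3! × 17!)
= 2432902008176640000/(6 × 355687428096000)
= 1140

C(20,3) = 1140


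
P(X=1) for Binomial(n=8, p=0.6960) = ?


C(8,1) = 8
p^1 = 0.696000
(1-p)^7 = 0.000240
P = 8 * 0.696000 * 0.000240 = 0.0013

P(X=1) = 0.0013


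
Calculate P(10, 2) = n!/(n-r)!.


P(10,2) = 10!/8!
= 3628800/40320
= 90

P(10,2) = 90


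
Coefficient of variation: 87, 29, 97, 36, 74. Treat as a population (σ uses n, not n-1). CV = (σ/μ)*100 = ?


Mean = 64.6000
SD = 27.2954
CV = (27.2954/64.6000)*100 = 42.2530%

CV = 42.2530%


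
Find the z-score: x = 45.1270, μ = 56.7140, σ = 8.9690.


z = (45.1270 - 56.7140)/8.9690
= -11.5870/8.9690
= -1.2919

z = -1.2919


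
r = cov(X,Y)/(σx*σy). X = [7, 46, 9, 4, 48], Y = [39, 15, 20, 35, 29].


Mean X = 22.8000, Mean Y = 27.6000
SD X = 19.833305, SD Y = 8.979978
Cov = -94.280000
r = -94.280000/(19.833305*8.979978) = -0.5294

r = -0.5294


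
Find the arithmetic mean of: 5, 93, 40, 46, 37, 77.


Sum = 5 + 93 + 40 + 46 + 37 + 77 = 298
n = 6
Mean = 298/6 = 49.6667

Mean = 49.6667


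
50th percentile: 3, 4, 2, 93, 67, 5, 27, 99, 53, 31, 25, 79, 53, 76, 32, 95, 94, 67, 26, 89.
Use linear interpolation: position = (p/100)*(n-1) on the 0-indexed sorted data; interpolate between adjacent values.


Sorted: 2, 3, 4, 5, 25, 26, 27, 31, 32, 53, 53, 67, 67, 76, 79, 89, 93, 94, 95, 99
n = 20
Index = 50/100 * 19 = 9.5000
Lower = data[9] = 53, Upper = data[10] = 53
P50 = 53 + 0.5000*(0) = 53.0000

P50 = 53.0000


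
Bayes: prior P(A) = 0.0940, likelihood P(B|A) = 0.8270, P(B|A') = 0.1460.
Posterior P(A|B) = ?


P(B) = P(B|A)*P(A) + P(B|A')*P(A')
= 0.8270*0.0940 + 0.1460*0.9060
= 0.077738 + 0.132276 = 0.210014
P(A|B) = 0.077738/0.210014 = 0.3702

P(A|B) = 0.3702


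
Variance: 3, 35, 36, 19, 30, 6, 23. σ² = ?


Mean = 21.7143
Squared deviations: 350.2245, 176.5102, 204.0816, 7.3673, 68.6531, 246.9388, 1.6531
Sum = 1055.4286
Variance = 1055.4286/7 = 150.7755

Variance = 150.7755


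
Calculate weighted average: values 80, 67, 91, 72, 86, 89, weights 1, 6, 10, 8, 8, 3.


Numerator = 80*1 + 67*6 + 91*10 + 72*8 + 86*8 + 89*3 = 2923
Denominator = 1 + 6 + 10 + 8 + 8 + 3 = 36
WM = 2923/36 = 81.1944

WM = 81.1944


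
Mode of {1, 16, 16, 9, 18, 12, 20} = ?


Frequencies: 1:1, 9:1, 12:1, 16:2, 18:1, 20:1
Max frequency = 2
Mode = 16

Mode = 16
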